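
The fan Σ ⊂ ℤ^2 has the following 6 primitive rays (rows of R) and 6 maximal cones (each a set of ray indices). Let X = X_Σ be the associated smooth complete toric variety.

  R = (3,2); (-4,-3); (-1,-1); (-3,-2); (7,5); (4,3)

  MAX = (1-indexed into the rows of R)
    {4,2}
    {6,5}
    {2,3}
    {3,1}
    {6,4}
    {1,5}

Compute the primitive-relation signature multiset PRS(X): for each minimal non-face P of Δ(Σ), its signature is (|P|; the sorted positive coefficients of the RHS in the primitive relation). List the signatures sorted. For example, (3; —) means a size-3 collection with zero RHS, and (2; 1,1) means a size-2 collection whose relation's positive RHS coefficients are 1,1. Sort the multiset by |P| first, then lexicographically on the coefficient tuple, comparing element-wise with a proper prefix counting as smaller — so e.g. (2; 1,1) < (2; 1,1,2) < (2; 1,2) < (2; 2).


Primitive collections (9):

  • {1,4}:  v_{1} + v_{4} = 0  →  sig = (2; —)
  • {2,6}:  v_{2} + v_{6} = 0  →  sig = (2; —)
  • {1,2}:  v_{1} + v_{2} = v_{3}  →  sig = (2; 1)
  • {1,6}:  v_{1} + v_{6} = v_{5}  →  sig = (2; 1)
  • {2,5}:  v_{2} + v_{5} = v_{1}  →  sig = (2; 1)
  • {3,4}:  v_{3} + v_{4} = v_{2}  →  sig = (2; 1)
  • {3,6}:  v_{3} + v_{6} = v_{1}  →  sig = (2; 1)
  • {4,5}:  v_{4} + v_{5} = v_{6}  →  sig = (2; 1)
  • {3,5}:  v_{3} + v_{5} = 2·v_{1}  →  sig = (2; 2)

Sorted signature multiset PRS(X):
    (2; —)
    (2; —)
    (2; 1)
    (2; 1)
    (2; 1)
    (2; 1)
    (2; 1)
    (2; 1)
    (2; 2)


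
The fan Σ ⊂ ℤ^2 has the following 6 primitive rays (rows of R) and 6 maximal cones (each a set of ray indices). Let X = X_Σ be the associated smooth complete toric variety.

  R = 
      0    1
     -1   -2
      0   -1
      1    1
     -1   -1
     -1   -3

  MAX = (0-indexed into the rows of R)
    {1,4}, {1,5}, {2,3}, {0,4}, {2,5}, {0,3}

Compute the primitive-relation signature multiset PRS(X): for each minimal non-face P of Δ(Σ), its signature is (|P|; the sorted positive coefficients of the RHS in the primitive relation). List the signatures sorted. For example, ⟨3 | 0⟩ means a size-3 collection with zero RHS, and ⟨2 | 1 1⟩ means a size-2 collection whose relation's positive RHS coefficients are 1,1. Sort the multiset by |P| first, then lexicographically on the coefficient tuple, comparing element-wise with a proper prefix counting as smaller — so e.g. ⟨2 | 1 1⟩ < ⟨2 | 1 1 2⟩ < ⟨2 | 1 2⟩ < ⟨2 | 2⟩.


The 9 primitive collections of Σ (r=6, n=2):

  {0,2}:  v_{0} + v_{2} = 0  ⟹  sig = ⟨2 | 0⟩
  {3,4}:  v_{3} + v_{4} = 0  ⟹  sig = ⟨2 | 0⟩
  {0,1}:  v_{0} + v_{1} = v_{4}  ⟹  sig = ⟨2 | 1⟩
  {0,5}:  v_{0} + v_{5} = v_{1}  ⟹  sig = ⟨2 | 1⟩
  {1,2}:  v_{1} + v_{2} = v_{5}  ⟹  sig = ⟨2 | 1⟩
  {1,3}:  v_{1} + v_{3} = v_{2}  ⟹  sig = ⟨2 | 1⟩
  {2,4}:  v_{2} + v_{4} = v_{1}  ⟹  sig = ⟨2 | 1⟩
  {3,5}:  v_{3} + v_{5} = 2·v_{2}  ⟹  sig = ⟨2 | 2⟩
  {4,5}:  v_{4} + v_{5} = 2·v_{1}  ⟹  sig = ⟨2 | 2⟩

Signatures (|P|; sorted positive RHS coefficients), sorted:
[⟨2 | 0⟩, ⟨2 | 0⟩, ⟨2 | 1⟩, ⟨2 | 1⟩, ⟨2 | 1⟩, ⟨2 | 1⟩, ⟨2 | 1⟩, ⟨2 | 2⟩, ⟨2 | 2⟩]


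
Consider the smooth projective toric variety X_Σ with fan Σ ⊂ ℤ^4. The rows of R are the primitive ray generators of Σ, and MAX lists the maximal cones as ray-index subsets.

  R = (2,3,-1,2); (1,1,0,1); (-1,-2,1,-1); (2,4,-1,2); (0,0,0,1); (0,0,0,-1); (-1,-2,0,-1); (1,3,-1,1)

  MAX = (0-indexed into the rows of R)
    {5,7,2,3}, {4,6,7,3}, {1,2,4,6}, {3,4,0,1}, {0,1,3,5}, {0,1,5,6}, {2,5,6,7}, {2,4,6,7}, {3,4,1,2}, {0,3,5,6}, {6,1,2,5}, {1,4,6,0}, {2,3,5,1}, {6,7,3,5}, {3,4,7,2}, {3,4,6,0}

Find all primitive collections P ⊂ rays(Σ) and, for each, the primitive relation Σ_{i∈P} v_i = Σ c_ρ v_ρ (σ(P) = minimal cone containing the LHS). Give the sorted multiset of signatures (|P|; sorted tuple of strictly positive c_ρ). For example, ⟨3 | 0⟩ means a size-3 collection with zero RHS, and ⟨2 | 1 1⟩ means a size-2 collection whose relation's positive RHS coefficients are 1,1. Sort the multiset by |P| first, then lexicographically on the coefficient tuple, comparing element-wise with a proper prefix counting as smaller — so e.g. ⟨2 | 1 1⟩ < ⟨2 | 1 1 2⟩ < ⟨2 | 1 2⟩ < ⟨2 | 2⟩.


Σ has 6 primitive collections:

  P={4,5}:  v_{4} + v_{5} = 0  so sig = ⟨2 | 0⟩
  P={0,2}:  v_{0} + v_{2} = v_{1}  so sig = ⟨2 | 1⟩
  P={1,7}:  v_{1} + v_{7} = v_{3}  so sig = ⟨2 | 1⟩
  P={0,7}:  v_{0} + v_{7} = 2·v_{3} + v_{6}  so sig = ⟨2 | 1 2⟩
  P={2,3,6}:  v_{2} + v_{3} + v_{6} = 0  so sig = ⟨3 | 0⟩
  P={1,3,6}:  v_{1} + v_{3} + v_{6} = v_{0}  so sig = ⟨3 | 1⟩

so the primitive-relation signature multiset is
{ ⟨2 | 0⟩,  ⟨2 | 1⟩ ×2,  ⟨2 | 1 2⟩,  ⟨3 | 0⟩,  ⟨3 | 1⟩ }


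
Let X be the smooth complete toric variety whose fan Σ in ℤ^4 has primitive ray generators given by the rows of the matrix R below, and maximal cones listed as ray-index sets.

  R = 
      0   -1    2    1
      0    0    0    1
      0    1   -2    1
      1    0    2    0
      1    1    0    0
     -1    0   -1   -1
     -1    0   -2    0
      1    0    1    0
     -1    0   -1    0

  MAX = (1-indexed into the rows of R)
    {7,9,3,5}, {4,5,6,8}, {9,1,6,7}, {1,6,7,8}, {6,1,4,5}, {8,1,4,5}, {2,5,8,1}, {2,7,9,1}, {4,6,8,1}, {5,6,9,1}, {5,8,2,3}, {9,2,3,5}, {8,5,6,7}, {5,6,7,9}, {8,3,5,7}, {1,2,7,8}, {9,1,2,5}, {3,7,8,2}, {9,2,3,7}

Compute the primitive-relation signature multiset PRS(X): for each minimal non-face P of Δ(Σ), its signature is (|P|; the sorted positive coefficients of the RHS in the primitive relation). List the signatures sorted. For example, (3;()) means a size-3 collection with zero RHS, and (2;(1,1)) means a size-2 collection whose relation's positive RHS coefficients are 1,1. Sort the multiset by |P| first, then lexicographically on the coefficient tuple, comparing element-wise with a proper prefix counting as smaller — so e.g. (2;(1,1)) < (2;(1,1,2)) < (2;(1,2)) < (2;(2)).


Primitive collections (11):

  P={4,7}:  v_{4} + v_{7} = 0  ⟹  sig = (2;())
  P={8,9}:  v_{8} + v_{9} = 0  ⟹  sig = (2;())
  P={2,6}:  v_{2} + v_{6} = v_{9}  ⟹  sig = (2;(1))
  P={2,4}:  v_{2} + v_{4} = v_{1} + v_{5}  ⟹  sig = (2;(1,1))
  P={3,4}:  v_{3} + v_{4} = v_{2} + v_{5}  ⟹  sig = (2;(1,1))
  P={3,6}:  v_{3} + v_{6} = v_{5} + v_{7} + v_{9}  ⟹  sig = (2;(1,1,1))
  P={4,9}:  v_{4} + v_{9} = v_{1} + v_{5} + v_{6}  ⟹  sig = (2;(1,1,1))
  P={1,3}:  v_{1} + v_{3} = 2·v_{2}  ⟹  sig = (2;(2))
  P={1,5,7}:  v_{1} + v_{5} + v_{7} = v_{2}  ⟹  sig = (3;(1))
  P={2,5,7}:  v_{2} + v_{5} + v_{7} = v_{3}  ⟹  sig = (3;(1))
  P={1,5,6,8}:  v_{1} + v_{5} + v_{6} + v_{8} = v_{4}  ⟹  sig = (4;(1))

Signatures (|P|; sorted positive RHS coefficients), sorted:
[(2;()), (2;()), (2;(1)), (2;(1,1)), (2;(1,1)), (2;(1,1,1)), (2;(1,1,1)), (2;(2)), (3;(1)), (3;(1)), (4;(1))]


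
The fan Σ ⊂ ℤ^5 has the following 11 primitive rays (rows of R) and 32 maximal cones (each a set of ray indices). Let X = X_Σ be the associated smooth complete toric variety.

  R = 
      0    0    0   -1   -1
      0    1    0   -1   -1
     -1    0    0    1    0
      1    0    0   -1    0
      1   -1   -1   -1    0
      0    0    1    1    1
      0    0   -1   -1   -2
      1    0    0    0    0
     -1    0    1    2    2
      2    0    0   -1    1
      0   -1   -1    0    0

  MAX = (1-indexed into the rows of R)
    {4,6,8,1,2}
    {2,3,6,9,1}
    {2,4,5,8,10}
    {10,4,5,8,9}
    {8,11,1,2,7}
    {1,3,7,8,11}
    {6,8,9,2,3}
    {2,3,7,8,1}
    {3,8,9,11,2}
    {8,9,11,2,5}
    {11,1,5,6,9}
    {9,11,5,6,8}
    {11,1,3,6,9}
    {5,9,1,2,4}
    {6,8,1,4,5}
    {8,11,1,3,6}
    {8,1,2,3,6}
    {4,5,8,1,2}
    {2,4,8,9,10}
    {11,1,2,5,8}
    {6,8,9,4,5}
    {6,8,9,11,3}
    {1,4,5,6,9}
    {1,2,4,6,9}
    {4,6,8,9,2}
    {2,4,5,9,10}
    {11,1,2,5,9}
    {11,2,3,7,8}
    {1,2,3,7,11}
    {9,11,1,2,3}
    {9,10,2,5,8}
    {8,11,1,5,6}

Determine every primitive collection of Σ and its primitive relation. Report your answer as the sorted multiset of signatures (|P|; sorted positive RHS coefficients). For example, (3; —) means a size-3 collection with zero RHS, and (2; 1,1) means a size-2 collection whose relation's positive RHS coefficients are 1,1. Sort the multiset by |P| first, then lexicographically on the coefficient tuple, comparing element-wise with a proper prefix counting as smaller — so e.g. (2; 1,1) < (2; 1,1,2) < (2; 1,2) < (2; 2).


Δ(Σ) — 11 vertices, 17 min non-faces:

  P={3,4}:  v_{3} + v_{4} = 0 — sig = (2; —)
  P={3,5}:  v_{3} + v_{5} = v_{11} — sig = (2; 1)
  P={4,11}:  v_{4} + v_{11} = v_{5} — sig = (2; 1)
  P={7,9}:  v_{7} + v_{9} = v_{3} — sig = (2; 1)
  P={6,7}:  v_{6} + v_{7} = v_{1} + v_{3} + v_{8} — sig = (2; 1,1,1)
  P={7,10}:  v_{7} + v_{10} = v_{2} + v_{5} + v_{8} — sig = (2; 1,1,1)
  P={3,10}:  v_{3} + v_{10} = v_{2} + v_{5} + v_{8} + v_{9} — sig = (2; 1,1,1,1)
  P={4,7}:  v_{4} + v_{7} = v_{1} + v_{2} + v_{8} + v_{11} — sig = (2; 1,1,1,1)
  P={5,7}:  v_{5} + v_{7} = v_{1} + v_{2} + v_{8} + 2·v_{11} — sig = (2; 1,1,1,2)
  P={10,11}:  v_{10} + v_{11} = v_{2} + 2·v_{5} + v_{8} + v_{9} — sig = (2; 1,1,1,2)
  P={6,10}:  v_{6} + v_{10} = 2·v_{4} + v_{8} + v_{9} — sig = (2; 1,1,2)
  P={1,10}:  v_{1} + v_{10} = 2·v_{4} — sig = (2; 2)
  P={2,6,11}:  v_{2} + v_{6} + v_{11} = 0 — sig = (3; —)
  P={1,8,9}:  v_{1} + v_{8} + v_{9} = v_{6} — sig = (3; 1)
  P={2,5,6}:  v_{2} + v_{5} + v_{6} = v_{4} — sig = (3; 1)
  P={1,2,3,8,11}:  v_{1} + v_{2} + v_{3} + v_{8} + v_{11} = v_{7} — sig = (5; 1)
  P={2,4,5,8,9}:  v_{2} + v_{4} + v_{5} + v_{8} + v_{9} = v_{10} — sig = (5; 1)

so the primitive-relation signature multiset is
    (2; —)
    (2; 1)
    (2; 1)
    (2; 1)
    (2; 1,1,1)
    (2; 1,1,1)
    (2; 1,1,1,1)
    (2; 1,1,1,1)
    (2; 1,1,1,2)
    (2; 1,1,1,2)
    (2; 1,1,2)
    (2; 2)
    (3; —)
    (3; 1)
    (3; 1)
    (5; 1)
    (5; 1)


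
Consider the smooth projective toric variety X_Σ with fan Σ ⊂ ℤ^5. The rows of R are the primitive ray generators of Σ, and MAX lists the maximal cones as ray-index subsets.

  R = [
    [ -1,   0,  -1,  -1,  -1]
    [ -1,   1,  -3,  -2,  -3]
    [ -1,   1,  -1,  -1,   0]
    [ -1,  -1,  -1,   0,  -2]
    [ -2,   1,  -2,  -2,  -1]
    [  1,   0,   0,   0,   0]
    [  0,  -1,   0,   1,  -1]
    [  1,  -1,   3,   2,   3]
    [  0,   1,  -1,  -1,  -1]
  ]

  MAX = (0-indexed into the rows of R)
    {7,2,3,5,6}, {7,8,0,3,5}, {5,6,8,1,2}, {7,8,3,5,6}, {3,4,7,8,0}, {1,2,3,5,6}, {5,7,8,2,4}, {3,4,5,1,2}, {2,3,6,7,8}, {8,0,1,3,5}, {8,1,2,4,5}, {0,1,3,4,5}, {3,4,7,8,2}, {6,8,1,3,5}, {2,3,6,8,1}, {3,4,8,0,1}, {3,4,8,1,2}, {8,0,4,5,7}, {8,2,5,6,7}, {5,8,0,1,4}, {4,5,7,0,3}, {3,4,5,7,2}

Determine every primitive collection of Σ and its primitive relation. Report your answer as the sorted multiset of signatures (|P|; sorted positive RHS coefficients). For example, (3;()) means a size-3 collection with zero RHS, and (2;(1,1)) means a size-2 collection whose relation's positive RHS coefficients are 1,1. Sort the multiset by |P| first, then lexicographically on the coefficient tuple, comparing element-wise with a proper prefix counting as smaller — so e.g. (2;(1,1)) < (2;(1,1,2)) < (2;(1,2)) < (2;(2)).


Primitive collections (6):

  P={1,7}:  v_{1} + v_{7} = 0  so sig = (2;())
  P={0,2}:  v_{0} + v_{2} = v_{4}  so sig = (2;(1))
  P={0,6}:  v_{0} + v_{6} = v_{3}  so sig = (2;(1))
  P={4,6}:  v_{4} + v_{6} = v_{2} + v_{3}  so sig = (2;(1,1))
  P={2,3,5,8}:  v_{2} + v_{3} + v_{5} + v_{8} = v_{1}  so sig = (4;(1))
  P={3,4,5,8}:  v_{3} + v_{4} + v_{5} + v_{8} = v_{0} + v_{1}  so sig = (4;(1,1))

Signatures (|P|; sorted positive RHS coefficients), sorted:
    |P|=2: 4 collections, coeffs (), (1), (1), (1,1)
    |P|=4: 2 collections, coeffs (1), (1,1)


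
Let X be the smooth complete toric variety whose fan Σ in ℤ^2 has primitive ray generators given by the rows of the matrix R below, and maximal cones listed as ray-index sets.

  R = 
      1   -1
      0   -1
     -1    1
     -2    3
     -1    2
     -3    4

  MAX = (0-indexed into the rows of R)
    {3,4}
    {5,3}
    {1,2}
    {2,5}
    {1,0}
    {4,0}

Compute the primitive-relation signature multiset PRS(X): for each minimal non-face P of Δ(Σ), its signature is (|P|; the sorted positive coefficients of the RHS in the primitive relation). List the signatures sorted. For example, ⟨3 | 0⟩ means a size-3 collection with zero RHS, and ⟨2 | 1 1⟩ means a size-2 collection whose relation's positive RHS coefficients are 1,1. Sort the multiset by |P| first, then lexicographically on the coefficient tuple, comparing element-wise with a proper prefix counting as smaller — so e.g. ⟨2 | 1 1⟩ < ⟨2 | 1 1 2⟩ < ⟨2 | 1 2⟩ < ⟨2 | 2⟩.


9 collections generate NE(X_Σ); each relation:

  P={0,2}:  v_{0} + v_{2} = 0 — sig = ⟨2 | 0⟩
  P={0,3}:  v_{0} + v_{3} = v_{4} — sig = ⟨2 | 1⟩
  P={0,5}:  v_{0} + v_{5} = v_{3} — sig = ⟨2 | 1⟩
  P={1,4}:  v_{1} + v_{4} = v_{2} — sig = ⟨2 | 1⟩
  P={2,3}:  v_{2} + v_{3} = v_{5} — sig = ⟨2 | 1⟩
  P={2,4}:  v_{2} + v_{4} = v_{3} — sig = ⟨2 | 1⟩
  P={1,3}:  v_{1} + v_{3} = 2·v_{2} — sig = ⟨2 | 2⟩
  P={4,5}:  v_{4} + v_{5} = 2·v_{3} — sig = ⟨2 | 2⟩
  P={1,5}:  v_{1} + v_{5} = 3·v_{2} — sig = ⟨2 | 3⟩

Sorted signature multiset PRS(X):
{ ⟨2 | 0⟩,  ⟨2 | 1⟩ ×5,  ⟨2 | 2⟩ ×2,  ⟨2 | 3⟩ }


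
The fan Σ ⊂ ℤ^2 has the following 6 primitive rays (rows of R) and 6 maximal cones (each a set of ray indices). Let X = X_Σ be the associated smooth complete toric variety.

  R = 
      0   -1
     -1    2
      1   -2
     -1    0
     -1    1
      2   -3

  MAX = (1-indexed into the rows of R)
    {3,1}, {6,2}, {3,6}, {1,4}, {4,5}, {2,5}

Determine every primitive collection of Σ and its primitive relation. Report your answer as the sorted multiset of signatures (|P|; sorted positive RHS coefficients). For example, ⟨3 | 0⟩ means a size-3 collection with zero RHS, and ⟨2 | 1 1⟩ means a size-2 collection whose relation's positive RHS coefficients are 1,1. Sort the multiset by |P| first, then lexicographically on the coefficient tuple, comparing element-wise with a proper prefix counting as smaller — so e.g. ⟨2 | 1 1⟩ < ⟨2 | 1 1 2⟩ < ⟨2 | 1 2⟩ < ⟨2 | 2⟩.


Δ(Σ) — 6 vertices, 9 min non-faces:

  • {2,3}:  v_{2} + v_{3} = 0  ⟹  sig = ⟨2 | 0⟩
  • {1,2}:  v_{1} + v_{2} = v_{5}  ⟹  sig = ⟨2 | 1⟩
  • {1,5}:  v_{1} + v_{5} = v_{4}  ⟹  sig = ⟨2 | 1⟩
  • {3,5}:  v_{3} + v_{5} = v_{1}  ⟹  sig = ⟨2 | 1⟩
  • {5,6}:  v_{5} + v_{6} = v_{3}  ⟹  sig = ⟨2 | 1⟩
  • {4,6}:  v_{4} + v_{6} = v_{1} + v_{3}  ⟹  sig = ⟨2 | 1 1⟩
  • {1,6}:  v_{1} + v_{6} = 2·v_{3}  ⟹  sig = ⟨2 | 2⟩
  • {2,4}:  v_{2} + v_{4} = 2·v_{5}  ⟹  sig = ⟨2 | 2⟩
  • {3,4}:  v_{3} + v_{4} = 2·v_{1}  ⟹  sig = ⟨2 | 2⟩

Hence PRS(X_Σ) =
{ ⟨2 | 0⟩,  ⟨2 | 1⟩ ×4,  ⟨2 | 1 1⟩,  ⟨2 | 2⟩ ×3 }


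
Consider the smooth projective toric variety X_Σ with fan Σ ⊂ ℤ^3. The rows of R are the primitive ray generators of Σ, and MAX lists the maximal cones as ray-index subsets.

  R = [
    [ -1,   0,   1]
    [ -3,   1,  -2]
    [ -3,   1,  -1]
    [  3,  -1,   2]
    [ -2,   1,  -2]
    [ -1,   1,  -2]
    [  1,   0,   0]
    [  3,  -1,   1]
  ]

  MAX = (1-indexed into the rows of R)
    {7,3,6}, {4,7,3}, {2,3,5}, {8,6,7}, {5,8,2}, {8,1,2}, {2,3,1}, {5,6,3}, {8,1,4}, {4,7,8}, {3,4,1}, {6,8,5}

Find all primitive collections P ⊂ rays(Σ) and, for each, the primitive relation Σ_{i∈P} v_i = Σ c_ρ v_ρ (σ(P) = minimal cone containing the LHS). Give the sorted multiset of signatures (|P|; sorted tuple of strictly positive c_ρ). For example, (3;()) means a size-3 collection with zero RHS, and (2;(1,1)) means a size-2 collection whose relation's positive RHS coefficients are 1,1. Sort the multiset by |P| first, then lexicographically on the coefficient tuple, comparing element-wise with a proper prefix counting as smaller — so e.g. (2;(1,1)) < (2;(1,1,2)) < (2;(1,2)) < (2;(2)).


The 10 primitive collections of Σ (r=8, n=3):

  P = {2,4}:  v_{2} + v_{4} = 0  →  sig = (2;())
  P = {3,8}:  v_{3} + v_{8} = 0  →  sig = (2;())
  P = {1,5}:  v_{1} + v_{5} = v_{3}  →  sig = (2;(1))
  P = {2,7}:  v_{2} + v_{7} = v_{5}  →  sig = (2;(1))
  P = {4,5}:  v_{4} + v_{5} = v_{7}  →  sig = (2;(1))
  P = {5,7}:  v_{5} + v_{7} = v_{6}  →  sig = (2;(1))
  P = {1,6}:  v_{1} + v_{6} = v_{3} + v_{7}  →  sig = (2;(1,1))
  P = {1,7}:  v_{1} + v_{7} = v_{3} + v_{4}  →  sig = (2;(1,1))
  P = {2,6}:  v_{2} + v_{6} = 2·v_{5}  →  sig = (2;(2))
  P = {4,6}:  v_{4} + v_{6} = 2·v_{7}  →  sig = (2;(2))

Hence PRS(X_Σ) =
{ (2;()) ×2,  (2;(1)) ×4,  (2;(1,1)) ×2,  (2;(2)) ×2 }


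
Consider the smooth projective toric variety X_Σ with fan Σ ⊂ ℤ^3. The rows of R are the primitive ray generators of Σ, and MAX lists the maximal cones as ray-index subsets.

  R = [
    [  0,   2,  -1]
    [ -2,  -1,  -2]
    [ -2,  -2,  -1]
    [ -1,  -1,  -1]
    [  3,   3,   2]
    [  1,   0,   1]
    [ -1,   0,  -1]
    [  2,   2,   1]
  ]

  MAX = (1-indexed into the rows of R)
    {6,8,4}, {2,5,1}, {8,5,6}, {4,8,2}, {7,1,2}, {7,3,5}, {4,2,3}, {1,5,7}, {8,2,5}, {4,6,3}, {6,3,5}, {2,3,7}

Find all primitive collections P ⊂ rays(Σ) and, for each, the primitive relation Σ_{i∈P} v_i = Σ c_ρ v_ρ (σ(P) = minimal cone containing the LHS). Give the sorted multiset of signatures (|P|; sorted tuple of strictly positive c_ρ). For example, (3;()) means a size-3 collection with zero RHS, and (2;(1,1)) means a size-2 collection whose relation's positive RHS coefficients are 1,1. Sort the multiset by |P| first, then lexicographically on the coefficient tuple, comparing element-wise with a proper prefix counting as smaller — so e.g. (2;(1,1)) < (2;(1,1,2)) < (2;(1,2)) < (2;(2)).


Δ(Σ) — 8 vertices, 12 min non-faces:

  P={3,8}:  v_{3} + v_{8} = 0 — sig = (2;())
  P={6,7}:  v_{6} + v_{7} = 0 — sig = (2;())
  P={2,6}:  v_{2} + v_{6} = v_{4} — sig = (2;(1))
  P={4,5}:  v_{4} + v_{5} = v_{8} — sig = (2;(1))
  P={4,7}:  v_{4} + v_{7} = v_{2} — sig = (2;(1))
  P={1,6}:  v_{1} + v_{6} = v_{2} + v_{5} — sig = (2;(1,1))
  P={7,8}:  v_{7} + v_{8} = v_{2} + v_{5} — sig = (2;(1,1))
  P={1,4}:  v_{1} + v_{4} = 2·v_{2} + v_{5} — sig = (2;(1,2))
  P={1,3}:  v_{1} + v_{3} = 2·v_{7} — sig = (2;(2))
  P={1,8}:  v_{1} + v_{8} = 2·v_{2} + 2·v_{5} — sig = (2;(2,2))
  P={2,3,5}:  v_{2} + v_{3} + v_{5} = v_{7} — sig = (3;(1))
  P={2,5,7}:  v_{2} + v_{5} + v_{7} = v_{1} — sig = (3;(1))

Sorted signature multiset PRS(X):
[(2;()), (2;()), (2;(1)), (2;(1)), (2;(1)), (2;(1,1)), (2;(1,1)), (2;(1,2)), (2;(2)), (2;(2,2)), (3;(1)), (3;(1))]


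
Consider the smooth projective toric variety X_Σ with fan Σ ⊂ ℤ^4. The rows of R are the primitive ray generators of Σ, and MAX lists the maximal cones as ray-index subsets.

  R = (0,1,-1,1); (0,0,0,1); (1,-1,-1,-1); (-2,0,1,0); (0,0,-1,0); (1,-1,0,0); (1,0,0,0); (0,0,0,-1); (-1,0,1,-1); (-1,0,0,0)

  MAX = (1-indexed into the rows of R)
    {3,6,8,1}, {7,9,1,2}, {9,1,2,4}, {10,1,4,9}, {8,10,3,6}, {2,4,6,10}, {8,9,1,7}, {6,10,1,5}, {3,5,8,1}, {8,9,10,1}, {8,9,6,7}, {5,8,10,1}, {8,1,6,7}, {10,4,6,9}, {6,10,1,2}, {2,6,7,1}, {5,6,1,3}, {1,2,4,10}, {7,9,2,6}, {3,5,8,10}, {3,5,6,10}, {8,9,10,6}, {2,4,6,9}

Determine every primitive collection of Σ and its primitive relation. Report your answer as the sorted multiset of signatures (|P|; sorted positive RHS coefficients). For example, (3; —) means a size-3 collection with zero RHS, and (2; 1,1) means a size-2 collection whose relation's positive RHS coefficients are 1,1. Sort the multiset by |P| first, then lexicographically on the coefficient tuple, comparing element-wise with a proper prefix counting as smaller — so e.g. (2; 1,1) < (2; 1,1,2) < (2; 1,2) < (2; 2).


The 18 primitive collections of Σ (r=10, n=4):

  P={2,8}:  v_{2} + v_{8} = 0  ⇒ sig = (2; —)
  P={7,10}:  v_{7} + v_{10} = 0  ⇒ sig = (2; —)
  P={2,3}:  v_{2} + v_{3} = v_{5} + v_{6}  ⇒ sig = (2; 1,1)
  P={4,7}:  v_{4} + v_{7} = v_{2} + v_{9}  ⇒ sig = (2; 1,1)
  P={4,8}:  v_{4} + v_{8} = v_{9} + v_{10}  ⇒ sig = (2; 1,1)
  P={5,9}:  v_{5} + v_{9} = v_{8} + v_{10}  ⇒ sig = (2; 1,1)
  P={2,5}:  v_{2} + v_{5} = v_{1} + v_{6} + v_{10}  ⇒ sig = (2; 1,1,1)
  P={5,7}:  v_{5} + v_{7} = v_{1} + v_{6} + v_{8}  ⇒ sig = (2; 1,1,1)
  P={3,4}:  v_{3} + v_{4} = v_{6} + v_{8} + 2·v_{10}  ⇒ sig = (2; 1,1,2)
  P={3,9}:  v_{3} + v_{9} = v_{6} + 2·v_{8} + v_{10}  ⇒ sig = (2; 1,1,2)
  P={3,7}:  v_{3} + v_{7} = v_{1} + 2·v_{6} + 2·v_{8}  ⇒ sig = (2; 1,2,2)
  P={4,5}:  v_{4} + v_{5} = 2·v_{10}  ⇒ sig = (2; 2)
  P={1,6,9}:  v_{1} + v_{6} + v_{9} = 0  ⇒ sig = (3; —)
  P={2,9,10}:  v_{2} + v_{9} + v_{10} = v_{4}  ⇒ sig = (3; 1)
  P={5,6,8}:  v_{5} + v_{6} + v_{8} = v_{3}  ⇒ sig = (3; 1)
  P={1,4,6}:  v_{1} + v_{4} + v_{6} = v_{2} + v_{10}  ⇒ sig = (3; 1,1)
  P={1,3,10}:  v_{1} + v_{3} + v_{10} = 2·v_{5}  ⇒ sig = (3; 2)
  P={1,6,8,10}:  v_{1} + v_{6} + v_{8} + v_{10} = v_{5}  ⇒ sig = (4; 1)

so the primitive-relation signature multiset is
{ (2; —) ×2,  (2; 1,1) ×4,  (2; 1,1,1) ×2,  (2; 1,1,2) ×2,  (2; 1,2,2),  (2; 2),  (3; —),  (3; 1) ×2,  (3; 1,1),  (3; 2),  (4; 1) }


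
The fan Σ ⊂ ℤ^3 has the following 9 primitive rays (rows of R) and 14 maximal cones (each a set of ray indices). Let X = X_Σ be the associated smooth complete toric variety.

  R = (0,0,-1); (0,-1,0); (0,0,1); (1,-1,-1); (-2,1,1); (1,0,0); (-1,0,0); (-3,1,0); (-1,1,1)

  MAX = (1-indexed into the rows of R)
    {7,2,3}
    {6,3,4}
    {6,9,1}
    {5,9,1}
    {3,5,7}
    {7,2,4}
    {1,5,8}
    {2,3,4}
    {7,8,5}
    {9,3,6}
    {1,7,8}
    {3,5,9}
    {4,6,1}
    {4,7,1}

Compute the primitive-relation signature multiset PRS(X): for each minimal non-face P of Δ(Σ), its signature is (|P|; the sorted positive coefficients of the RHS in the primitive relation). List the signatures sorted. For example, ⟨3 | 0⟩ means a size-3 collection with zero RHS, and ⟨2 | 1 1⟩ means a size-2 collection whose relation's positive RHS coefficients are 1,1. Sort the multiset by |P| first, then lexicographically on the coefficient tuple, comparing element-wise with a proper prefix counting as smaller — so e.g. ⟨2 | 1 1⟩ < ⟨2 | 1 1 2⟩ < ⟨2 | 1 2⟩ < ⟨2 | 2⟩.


Minimal non-faces — 17 found among 9 rays, 14 max cones:

  {1,3}:  v_{1} + v_{3} = 0  so sig = ⟨2 | 0⟩
  {4,9}:  v_{4} + v_{9} = 0  so sig = ⟨2 | 0⟩
  {6,7}:  v_{6} + v_{7} = 0  so sig = ⟨2 | 0⟩
  {4,5}:  v_{4} + v_{5} = v_{7}  so sig = ⟨2 | 1⟩
  {5,6}:  v_{5} + v_{6} = v_{9}  so sig = ⟨2 | 1⟩
  {7,9}:  v_{7} + v_{9} = v_{5}  so sig = ⟨2 | 1⟩
  {1,2}:  v_{1} + v_{2} = v_{4} + v_{7}  so sig = ⟨2 | 1 1⟩
  {2,6}:  v_{2} + v_{6} = v_{3} + v_{4}  so sig = ⟨2 | 1 1⟩
  {2,9}:  v_{2} + v_{9} = v_{3} + v_{7}  so sig = ⟨2 | 1 1⟩
  {3,8}:  v_{3} + v_{8} = v_{5} + v_{7}  so sig = ⟨2 | 1 1⟩
  {6,8}:  v_{6} + v_{8} = v_{1} + v_{5}  so sig = ⟨2 | 1 1⟩
  {2,5}:  v_{2} + v_{5} = v_{3} + 2·v_{7}  so sig = ⟨2 | 1 2⟩
  {4,8}:  v_{4} + v_{8} = v_{1} + 2·v_{7}  so sig = ⟨2 | 1 2⟩
  {8,9}:  v_{8} + v_{9} = v_{1} + 2·v_{5}  so sig = ⟨2 | 1 2⟩
  {2,8}:  v_{2} + v_{8} = 3·v_{7}  so sig = ⟨2 | 3⟩
  {1,5,7}:  v_{1} + v_{5} + v_{7} = v_{8}  so sig = ⟨3 | 1⟩
  {3,4,7}:  v_{3} + v_{4} + v_{7} = v_{2}  so sig = ⟨3 | 1⟩

Signatures (|P|; sorted positive RHS coefficients), sorted:
    ⟨2 | 0⟩
    ⟨2 | 0⟩
    ⟨2 | 0⟩
    ⟨2 | 1⟩
    ⟨2 | 1⟩
    ⟨2 | 1⟩
    ⟨2 | 1 1⟩
    ⟨2 | 1 1⟩
    ⟨2 | 1 1⟩
    ⟨2 | 1 1⟩
    ⟨2 | 1 1⟩
    ⟨2 | 1 2⟩
    ⟨2 | 1 2⟩
    ⟨2 | 1 2⟩
    ⟨2 | 3⟩
    ⟨3 | 1⟩
    ⟨3 | 1⟩


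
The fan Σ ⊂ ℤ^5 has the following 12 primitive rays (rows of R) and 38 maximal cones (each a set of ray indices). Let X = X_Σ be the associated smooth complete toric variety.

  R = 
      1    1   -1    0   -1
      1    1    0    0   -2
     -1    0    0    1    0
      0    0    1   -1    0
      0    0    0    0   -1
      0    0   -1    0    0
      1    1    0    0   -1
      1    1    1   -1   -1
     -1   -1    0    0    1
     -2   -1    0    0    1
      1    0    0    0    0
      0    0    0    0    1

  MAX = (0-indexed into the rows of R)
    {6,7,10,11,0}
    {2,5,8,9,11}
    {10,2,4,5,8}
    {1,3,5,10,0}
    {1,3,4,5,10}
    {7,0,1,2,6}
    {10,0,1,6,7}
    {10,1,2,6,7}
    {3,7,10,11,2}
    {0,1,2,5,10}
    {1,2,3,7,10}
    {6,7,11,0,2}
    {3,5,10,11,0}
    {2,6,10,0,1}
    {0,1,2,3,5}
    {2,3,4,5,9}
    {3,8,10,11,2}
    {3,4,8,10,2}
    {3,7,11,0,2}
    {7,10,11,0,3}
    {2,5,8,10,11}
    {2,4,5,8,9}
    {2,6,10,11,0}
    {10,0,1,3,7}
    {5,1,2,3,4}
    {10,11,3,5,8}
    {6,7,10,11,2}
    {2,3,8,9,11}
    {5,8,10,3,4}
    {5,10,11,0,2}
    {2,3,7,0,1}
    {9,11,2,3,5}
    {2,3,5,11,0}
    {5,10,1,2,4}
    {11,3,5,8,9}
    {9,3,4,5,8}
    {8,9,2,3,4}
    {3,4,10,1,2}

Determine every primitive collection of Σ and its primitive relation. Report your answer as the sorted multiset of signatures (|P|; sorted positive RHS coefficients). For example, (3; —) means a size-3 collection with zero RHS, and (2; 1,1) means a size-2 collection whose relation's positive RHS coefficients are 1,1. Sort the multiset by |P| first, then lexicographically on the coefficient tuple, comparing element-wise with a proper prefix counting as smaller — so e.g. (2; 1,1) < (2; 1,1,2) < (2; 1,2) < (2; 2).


Minimal non-faces — 21 found among 12 rays, 38 max cones:

  P={4,11}:  v_{4} + v_{11} = 0  →  sig = (2; —)
  P={6,8}:  v_{6} + v_{8} = 0  →  sig = (2; —)
  P={0,8}:  v_{0} + v_{8} = v_{5}  →  sig = (2; 1)
  P={1,8}:  v_{1} + v_{8} = v_{4}  →  sig = (2; 1)
  P={1,11}:  v_{1} + v_{11} = v_{6}  →  sig = (2; 1)
  P={3,6}:  v_{3} + v_{6} = v_{7}  →  sig = (2; 1)
  P={4,6}:  v_{4} + v_{6} = v_{1}  →  sig = (2; 1)
  P={5,6}:  v_{5} + v_{6} = v_{0}  →  sig = (2; 1)
  P={7,8}:  v_{7} + v_{8} = v_{3}  →  sig = (2; 1)
  P={9,10}:  v_{9} + v_{10} = v_{8}  →  sig = (2; 1)
  P={0,4}:  v_{0} + v_{4} = v_{1} + v_{5}  →  sig = (2; 1,1)
  P={4,7}:  v_{4} + v_{7} = v_{1} + v_{3}  →  sig = (2; 1,1)
  P={5,7}:  v_{5} + v_{7} = v_{0} + v_{3}  →  sig = (2; 1,1)
  P={6,9}:  v_{6} + v_{9} = v_{2} + v_{3} + v_{5}  →  sig = (2; 1,1,1)
  P={1,9}:  v_{1} + v_{9} = v_{2} + v_{3} + v_{4} + v_{5}  →  sig = (2; 1,1,1,1)
  P={0,9}:  v_{0} + v_{9} = v_{2} + v_{3} + 2·v_{5}  →  sig = (2; 1,1,2)
  P={7,9}:  v_{7} + v_{9} = v_{2} + 2·v_{3} + v_{5}  →  sig = (2; 1,1,2)
  P={2,3,5,10}:  v_{2} + v_{3} + v_{5} + v_{10} = 0  →  sig = (4; —)
  P={0,2,3,10}:  v_{0} + v_{2} + v_{3} + v_{10} = v_{6}  →  sig = (4; 1)
  P={2,3,5,8}:  v_{2} + v_{3} + v_{5} + v_{8} = v_{9}  →  sig = (4; 1)
  P={0,2,7,10}:  v_{0} + v_{2} + v_{7} + v_{10} = 2·v_{6}  →  sig = (4; 2)

so the primitive-relation signature multiset is
[(2; —), (2; —), (2; 1), (2; 1), (2; 1), (2; 1), (2; 1), (2; 1), (2; 1), (2; 1), (2; 1,1), (2; 1,1), (2; 1,1), (2; 1,1,1), (2; 1,1,1,1), (2; 1,1,2), (2; 1,1,2), (4; —), (4; 1), (4; 1), (4; 2)]


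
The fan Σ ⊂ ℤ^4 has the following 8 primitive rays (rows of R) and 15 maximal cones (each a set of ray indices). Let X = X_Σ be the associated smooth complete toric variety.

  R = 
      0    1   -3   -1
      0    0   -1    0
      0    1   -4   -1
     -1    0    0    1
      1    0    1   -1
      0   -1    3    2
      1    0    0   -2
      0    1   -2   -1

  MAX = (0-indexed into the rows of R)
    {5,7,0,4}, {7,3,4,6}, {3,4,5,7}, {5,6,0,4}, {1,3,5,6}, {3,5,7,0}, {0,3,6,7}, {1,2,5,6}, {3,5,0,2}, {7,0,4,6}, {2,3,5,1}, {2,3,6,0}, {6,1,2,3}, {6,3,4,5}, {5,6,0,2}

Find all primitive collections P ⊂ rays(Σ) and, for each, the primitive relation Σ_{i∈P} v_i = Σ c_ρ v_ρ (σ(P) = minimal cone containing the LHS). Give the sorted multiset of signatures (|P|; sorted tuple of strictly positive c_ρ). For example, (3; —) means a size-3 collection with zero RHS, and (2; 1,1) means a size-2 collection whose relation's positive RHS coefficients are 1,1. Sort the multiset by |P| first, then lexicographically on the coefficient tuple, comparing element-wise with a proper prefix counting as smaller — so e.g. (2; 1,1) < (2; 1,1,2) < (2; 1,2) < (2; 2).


Primitive collections (9):

  P = {0,1}:  v_{0} + v_{1} = v_{2}  so sig = (2; 1)
  P = {1,7}:  v_{1} + v_{7} = v_{0}  so sig = (2; 1)
  P = {1,4}:  v_{1} + v_{4} = v_{0} + v_{5} + v_{6}  so sig = (2; 1,1,1)
  P = {2,4}:  v_{2} + v_{4} = 2·v_{0} + v_{5} + v_{6}  so sig = (2; 1,1,2)
  P = {2,7}:  v_{2} + v_{7} = 2·v_{0}  so sig = (2; 2)
  P = {0,3,4}:  v_{0} + v_{3} + v_{4} = v_{7}  so sig = (3; 1)
  P = {5,6,7}:  v_{5} + v_{6} + v_{7} = v_{4}  so sig = (3; 1)
  P = {0,3,5,6}:  v_{0} + v_{3} + v_{5} + v_{6} = 0  so sig = (4; —)
  P = {2,3,5,6}:  v_{2} + v_{3} + v_{5} + v_{6} = v_{1}  so sig = (4; 1)

Signatures (|P|; sorted positive RHS coefficients), sorted:
    |P|=2: 5 collections, coeffs (1), (1), (1,1,1), (1,1,2), (2)
    |P|=3: 2 collections, coeffs (1), (1)
    |P|=4: 2 collections, coeffs (), (1)


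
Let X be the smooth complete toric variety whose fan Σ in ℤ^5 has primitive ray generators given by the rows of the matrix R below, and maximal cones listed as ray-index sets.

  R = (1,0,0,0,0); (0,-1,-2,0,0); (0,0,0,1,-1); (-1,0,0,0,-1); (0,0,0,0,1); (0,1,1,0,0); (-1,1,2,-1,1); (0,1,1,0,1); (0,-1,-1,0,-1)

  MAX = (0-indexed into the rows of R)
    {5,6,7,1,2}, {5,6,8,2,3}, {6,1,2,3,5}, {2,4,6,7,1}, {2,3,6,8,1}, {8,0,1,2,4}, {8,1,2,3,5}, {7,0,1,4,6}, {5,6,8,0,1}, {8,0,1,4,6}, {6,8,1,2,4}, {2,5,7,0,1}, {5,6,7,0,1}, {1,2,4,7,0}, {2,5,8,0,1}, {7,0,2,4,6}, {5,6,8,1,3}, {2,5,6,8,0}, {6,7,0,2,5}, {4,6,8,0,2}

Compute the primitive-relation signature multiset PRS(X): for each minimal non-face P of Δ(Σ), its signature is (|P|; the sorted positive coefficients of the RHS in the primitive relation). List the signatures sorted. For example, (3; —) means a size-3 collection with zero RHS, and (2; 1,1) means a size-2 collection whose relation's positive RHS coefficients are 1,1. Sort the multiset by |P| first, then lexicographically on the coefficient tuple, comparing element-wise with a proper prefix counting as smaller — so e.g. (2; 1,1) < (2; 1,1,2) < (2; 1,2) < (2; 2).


Primitive collections (7):

  P = {7,8}:  v_{7} + v_{8} = 0  ⟹  sig = (2; —)
  P = {4,5}:  v_{4} + v_{5} = v_{7}  ⟹  sig = (2; 1)
  P = {0,3}:  v_{0} + v_{3} = v_{5} + v_{8}  ⟹  sig = (2; 1,1)
  P = {3,4}:  v_{3} + v_{4} = v_{1} + v_{2} + v_{6}  ⟹  sig = (2; 1,1,1)
  P = {3,7}:  v_{3} + v_{7} = v_{1} + v_{2} + v_{5} + v_{6}  ⟹  sig = (2; 1,1,1,1)
  P = {0,1,2,6}:  v_{0} + v_{1} + v_{2} + v_{6} = 0  ⟹  sig = (4; —)
  P = {1,2,5,6,8}:  v_{1} + v_{2} + v_{5} + v_{6} + v_{8} = v_{3}  ⟹  sig = (5; 1)

Sorted signature multiset PRS(X):
[(2; —), (2; 1), (2; 1,1), (2; 1,1,1), (2; 1,1,1,1), (4; —), (5; 1)]


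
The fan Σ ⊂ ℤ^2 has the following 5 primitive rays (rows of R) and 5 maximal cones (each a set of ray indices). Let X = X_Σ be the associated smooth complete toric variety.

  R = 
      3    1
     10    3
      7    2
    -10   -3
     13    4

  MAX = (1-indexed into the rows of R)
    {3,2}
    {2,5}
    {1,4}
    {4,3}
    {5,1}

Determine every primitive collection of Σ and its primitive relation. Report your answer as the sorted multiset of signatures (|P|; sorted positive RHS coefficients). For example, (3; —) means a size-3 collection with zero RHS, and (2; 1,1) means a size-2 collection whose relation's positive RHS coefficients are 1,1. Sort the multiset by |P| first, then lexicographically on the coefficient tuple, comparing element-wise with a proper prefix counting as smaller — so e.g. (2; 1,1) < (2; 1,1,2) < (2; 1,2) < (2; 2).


Σ has 5 primitive collections:

  • {2,4}:  v_{2} + v_{4} = 0 ; sig = (2; —)
  • {1,2}:  v_{1} + v_{2} = v_{5} ; sig = (2; 1)
  • {1,3}:  v_{1} + v_{3} = v_{2} ; sig = (2; 1)
  • {4,5}:  v_{4} + v_{5} = v_{1} ; sig = (2; 1)
  • {3,5}:  v_{3} + v_{5} = 2·v_{2} ; sig = (2; 2)

Hence PRS(X_Σ) =
    |P|=2: 5 collections, coeffs (), (1), (1), (1), (2)


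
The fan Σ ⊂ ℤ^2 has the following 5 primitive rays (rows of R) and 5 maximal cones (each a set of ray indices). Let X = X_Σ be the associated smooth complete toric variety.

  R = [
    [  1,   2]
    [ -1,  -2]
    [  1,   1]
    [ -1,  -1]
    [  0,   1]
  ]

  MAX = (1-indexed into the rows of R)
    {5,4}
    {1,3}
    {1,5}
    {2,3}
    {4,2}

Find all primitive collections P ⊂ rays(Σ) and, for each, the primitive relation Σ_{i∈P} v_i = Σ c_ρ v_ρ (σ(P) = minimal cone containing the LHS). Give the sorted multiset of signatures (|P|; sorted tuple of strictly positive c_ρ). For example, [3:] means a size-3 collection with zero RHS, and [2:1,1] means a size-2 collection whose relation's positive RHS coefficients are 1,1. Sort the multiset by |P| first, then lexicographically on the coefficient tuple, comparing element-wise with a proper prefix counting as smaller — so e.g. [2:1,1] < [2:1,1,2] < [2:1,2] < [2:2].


Δ(Σ) — 5 vertices, 5 min non-faces:

  {1,2}:  v_{1} + v_{2} = 0  so sig = [2:]
  {3,4}:  v_{3} + v_{4} = 0  so sig = [2:]
  {1,4}:  v_{1} + v_{4} = v_{5}  so sig = [2:1]
  {2,5}:  v_{2} + v_{5} = v_{4}  so sig = [2:1]
  {3,5}:  v_{3} + v_{5} = v_{1}  so sig = [2:1]

Sorted signature multiset PRS(X):
[[2:], [2:], [2:1], [2:1], [2:1]]


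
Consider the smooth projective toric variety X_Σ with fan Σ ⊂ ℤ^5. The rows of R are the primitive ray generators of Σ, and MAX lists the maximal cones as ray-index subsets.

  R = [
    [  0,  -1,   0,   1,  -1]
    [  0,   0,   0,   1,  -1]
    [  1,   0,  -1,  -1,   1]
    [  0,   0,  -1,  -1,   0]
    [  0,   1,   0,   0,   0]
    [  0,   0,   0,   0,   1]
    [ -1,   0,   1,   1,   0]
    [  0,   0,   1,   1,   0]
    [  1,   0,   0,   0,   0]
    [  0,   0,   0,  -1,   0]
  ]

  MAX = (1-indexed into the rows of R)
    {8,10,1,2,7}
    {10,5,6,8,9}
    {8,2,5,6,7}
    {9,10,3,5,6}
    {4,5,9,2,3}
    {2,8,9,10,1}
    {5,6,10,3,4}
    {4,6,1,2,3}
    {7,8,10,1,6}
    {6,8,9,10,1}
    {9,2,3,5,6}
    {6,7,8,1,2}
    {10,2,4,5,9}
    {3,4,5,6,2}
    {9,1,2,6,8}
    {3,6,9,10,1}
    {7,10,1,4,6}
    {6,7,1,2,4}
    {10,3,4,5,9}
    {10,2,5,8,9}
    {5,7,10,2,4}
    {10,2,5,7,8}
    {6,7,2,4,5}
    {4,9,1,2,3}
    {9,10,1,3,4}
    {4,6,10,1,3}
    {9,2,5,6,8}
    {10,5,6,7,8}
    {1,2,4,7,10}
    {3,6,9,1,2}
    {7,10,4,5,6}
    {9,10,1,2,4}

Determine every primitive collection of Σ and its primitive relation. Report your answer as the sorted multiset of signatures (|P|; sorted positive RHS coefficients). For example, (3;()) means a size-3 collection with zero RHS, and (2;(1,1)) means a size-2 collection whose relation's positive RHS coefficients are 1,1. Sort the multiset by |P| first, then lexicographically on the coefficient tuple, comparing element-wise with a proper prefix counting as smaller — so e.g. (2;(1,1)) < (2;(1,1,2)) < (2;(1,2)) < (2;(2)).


Minimal non-faces — 8 found among 10 rays, 32 max cones:

  P={4,8}:  v_{4} + v_{8} = 0  →  sig = (2;())
  P={1,5}:  v_{1} + v_{5} = v_{2}  →  sig = (2;(1))
  P={3,7}:  v_{3} + v_{7} = v_{6}  →  sig = (2;(1))
  P={7,9}:  v_{7} + v_{9} = v_{8}  →  sig = (2;(1))
  P={3,8}:  v_{3} + v_{8} = v_{6} + v_{9}  →  sig = (2;(1,1))
  P={2,6,10}:  v_{2} + v_{6} + v_{10} = 0  →  sig = (3;())
  P={4,6,9}:  v_{4} + v_{6} + v_{9} = v_{3}  →  sig = (3;(1))
  P={2,3,10}:  v_{2} + v_{3} + v_{10} = v_{4} + v_{9}  →  sig = (3;(1,1))

so the primitive-relation signature multiset is
    |P|=2: 5 collections, coeffs (), (1), (1), (1), (1,1)
    |P|=3: 3 collections, coeffs (), (1), (1,1)


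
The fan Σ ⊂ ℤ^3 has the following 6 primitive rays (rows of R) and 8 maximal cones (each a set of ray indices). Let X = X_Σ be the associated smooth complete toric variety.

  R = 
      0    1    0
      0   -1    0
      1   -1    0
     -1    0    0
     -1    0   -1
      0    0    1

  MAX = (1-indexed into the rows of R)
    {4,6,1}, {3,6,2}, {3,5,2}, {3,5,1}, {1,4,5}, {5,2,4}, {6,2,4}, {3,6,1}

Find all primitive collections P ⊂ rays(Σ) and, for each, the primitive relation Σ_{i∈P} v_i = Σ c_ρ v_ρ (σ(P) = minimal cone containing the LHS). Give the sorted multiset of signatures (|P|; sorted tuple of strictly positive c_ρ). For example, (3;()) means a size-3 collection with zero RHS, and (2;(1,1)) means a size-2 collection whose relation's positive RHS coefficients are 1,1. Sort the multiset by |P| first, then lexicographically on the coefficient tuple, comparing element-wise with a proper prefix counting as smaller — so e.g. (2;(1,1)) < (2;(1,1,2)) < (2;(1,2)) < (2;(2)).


Σ has 3 primitive collections:

  {1,2}:  v_{1} + v_{2} = 0 ; sig = (2;())
  {3,4}:  v_{3} + v_{4} = v_{2} ; sig = (2;(1))
  {5,6}:  v_{5} + v_{6} = v_{4} ; sig = (2;(1))

Hence PRS(X_Σ) =
[(2;()), (2;(1)), (2;(1))]


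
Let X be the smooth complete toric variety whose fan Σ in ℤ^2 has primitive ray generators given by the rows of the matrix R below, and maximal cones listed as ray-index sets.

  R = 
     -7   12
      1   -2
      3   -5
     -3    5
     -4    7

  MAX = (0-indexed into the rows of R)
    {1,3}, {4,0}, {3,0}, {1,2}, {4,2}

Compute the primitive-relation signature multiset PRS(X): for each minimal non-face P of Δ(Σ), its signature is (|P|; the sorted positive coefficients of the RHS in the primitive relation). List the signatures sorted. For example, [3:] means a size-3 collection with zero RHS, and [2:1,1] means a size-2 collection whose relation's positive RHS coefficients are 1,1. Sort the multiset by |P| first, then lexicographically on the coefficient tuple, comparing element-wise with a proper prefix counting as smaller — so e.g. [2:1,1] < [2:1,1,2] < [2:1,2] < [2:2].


5 collections generate NE(X_Σ); each relation:

  P={2,3}:  v_{2} + v_{3} = 0 ; sig = [2:]
  P={0,2}:  v_{0} + v_{2} = v_{4} ; sig = [2:1]
  P={1,4}:  v_{1} + v_{4} = v_{3} ; sig = [2:1]
  P={3,4}:  v_{3} + v_{4} = v_{0} ; sig = [2:1]
  P={0,1}:  v_{0} + v_{1} = 2·v_{3} ; sig = [2:2]

Sorted signature multiset PRS(X):
    |P|=2: 5 collections, coeffs (), (1), (1), (1), (2)


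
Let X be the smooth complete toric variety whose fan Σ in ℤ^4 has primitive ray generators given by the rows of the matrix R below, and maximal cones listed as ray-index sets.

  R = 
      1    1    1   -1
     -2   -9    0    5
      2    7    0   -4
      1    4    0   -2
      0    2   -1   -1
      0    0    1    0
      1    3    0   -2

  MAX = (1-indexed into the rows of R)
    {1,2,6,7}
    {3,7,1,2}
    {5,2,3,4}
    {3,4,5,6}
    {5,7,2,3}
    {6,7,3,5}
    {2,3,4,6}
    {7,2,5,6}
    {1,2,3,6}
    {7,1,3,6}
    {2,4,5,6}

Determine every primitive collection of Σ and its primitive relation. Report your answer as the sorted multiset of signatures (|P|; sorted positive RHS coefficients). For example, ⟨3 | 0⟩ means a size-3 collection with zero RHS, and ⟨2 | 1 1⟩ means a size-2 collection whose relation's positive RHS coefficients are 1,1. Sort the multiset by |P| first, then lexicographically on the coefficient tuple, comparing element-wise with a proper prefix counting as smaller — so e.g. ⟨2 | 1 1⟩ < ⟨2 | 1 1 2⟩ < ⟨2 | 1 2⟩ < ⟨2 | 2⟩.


|primitive collections| = 5. Relations:

  {1,5}:  v_{1} + v_{5} = v_{7} — sig = ⟨2 | 1⟩
  {4,7}:  v_{4} + v_{7} = v_{3} — sig = ⟨2 | 1⟩
  {1,4}:  v_{1} + v_{4} = v_{2} + 2·v_{3} + v_{6} — sig = ⟨2 | 1 1 2⟩
  {2,3,5,6}:  v_{2} + v_{3} + v_{5} + v_{6} = 0 — sig = ⟨4 | 0⟩
  {2,3,6,7}:  v_{2} + v_{3} + v_{6} + v_{7} = v_{1} — sig = ⟨4 | 1⟩

so the primitive-relation signature multiset is
    |P|=2: 3 collections, coeffs (1), (1), (1,1,2)
    |P|=4: 2 collections, coeffs (), (1)


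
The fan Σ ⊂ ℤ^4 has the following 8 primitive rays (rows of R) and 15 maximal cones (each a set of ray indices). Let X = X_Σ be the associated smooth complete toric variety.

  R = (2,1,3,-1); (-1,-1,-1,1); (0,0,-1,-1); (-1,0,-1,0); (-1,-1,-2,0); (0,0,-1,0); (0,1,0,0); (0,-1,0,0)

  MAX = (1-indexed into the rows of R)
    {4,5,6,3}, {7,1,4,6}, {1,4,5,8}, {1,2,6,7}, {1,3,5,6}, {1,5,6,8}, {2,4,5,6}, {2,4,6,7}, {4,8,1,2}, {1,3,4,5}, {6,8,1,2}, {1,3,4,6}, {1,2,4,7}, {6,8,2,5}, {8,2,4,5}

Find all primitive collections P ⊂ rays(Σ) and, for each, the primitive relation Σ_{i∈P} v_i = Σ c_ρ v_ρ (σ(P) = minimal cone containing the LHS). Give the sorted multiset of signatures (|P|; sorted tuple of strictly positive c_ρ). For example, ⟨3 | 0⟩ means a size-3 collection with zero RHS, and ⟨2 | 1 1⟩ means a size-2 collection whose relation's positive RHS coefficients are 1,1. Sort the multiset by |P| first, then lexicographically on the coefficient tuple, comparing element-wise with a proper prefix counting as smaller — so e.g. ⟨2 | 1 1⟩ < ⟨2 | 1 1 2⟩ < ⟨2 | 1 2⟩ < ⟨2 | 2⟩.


Minimal non-faces — 9 found among 8 rays, 15 max cones:

  P={7,8}:  v_{7} + v_{8} = 0  →  sig = ⟨2 | 0⟩
  P={2,3}:  v_{2} + v_{3} = v_{5}  →  sig = ⟨2 | 1⟩
  P={5,7}:  v_{5} + v_{7} = v_{4} + v_{6}  →  sig = ⟨2 | 1 1⟩
  P={3,8}:  v_{3} + v_{8} = v_{1} + 2·v_{5}  →  sig = ⟨2 | 1 2⟩
  P={3,7}:  v_{3} + v_{7} = v_{1} + 2·v_{4} + 2·v_{6}  →  sig = ⟨2 | 1 2 2⟩
  P={1,2,5}:  v_{1} + v_{2} + v_{5} = v_{8}  →  sig = ⟨3 | 1⟩
  P={4,6,8}:  v_{4} + v_{6} + v_{8} = v_{5}  →  sig = ⟨3 | 1⟩
  P={1,2,4,6}:  v_{1} + v_{2} + v_{4} + v_{6} = 0  →  sig = ⟨4 | 0⟩
  P={1,4,5,6}:  v_{1} + v_{4} + v_{5} + v_{6} = v_{3}  →  sig = ⟨4 | 1⟩

so the primitive-relation signature multiset is
{ ⟨2 | 0⟩,  ⟨2 | 1⟩,  ⟨2 | 1 1⟩,  ⟨2 | 1 2⟩,  ⟨2 | 1 2 2⟩,  ⟨3 | 1⟩ ×2,  ⟨4 | 0⟩,  ⟨4 | 1⟩ }
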